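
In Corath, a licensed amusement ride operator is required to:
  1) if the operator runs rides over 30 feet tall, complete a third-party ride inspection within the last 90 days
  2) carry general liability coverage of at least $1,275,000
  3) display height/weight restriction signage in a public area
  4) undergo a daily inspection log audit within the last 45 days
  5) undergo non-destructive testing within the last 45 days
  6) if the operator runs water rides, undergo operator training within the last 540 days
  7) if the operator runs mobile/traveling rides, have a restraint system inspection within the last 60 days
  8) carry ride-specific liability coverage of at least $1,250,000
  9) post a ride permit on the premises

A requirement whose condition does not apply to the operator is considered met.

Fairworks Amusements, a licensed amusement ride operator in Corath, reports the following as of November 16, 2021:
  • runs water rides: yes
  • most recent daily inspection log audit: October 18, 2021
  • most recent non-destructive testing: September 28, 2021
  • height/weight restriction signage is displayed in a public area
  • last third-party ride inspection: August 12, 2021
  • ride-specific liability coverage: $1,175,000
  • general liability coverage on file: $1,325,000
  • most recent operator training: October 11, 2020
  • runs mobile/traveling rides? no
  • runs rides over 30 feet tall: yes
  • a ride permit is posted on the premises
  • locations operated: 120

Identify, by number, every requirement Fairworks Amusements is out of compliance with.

1, 5, 8

1. condition 'runs rides over 30 feet tall' holds; third-party ride inspection 96 days ago vs limit 90 → not met
2. general liability coverage $1,325,000 ≥ $1,275,000 → met
3. height/weight restriction signage present → met
4. daily inspection log audit 29 days ago vs limit 45 → met
5. non-destructive testing 49 days ago vs limit 45 → not met
6. condition 'runs water rides' holds; operator training 401 days ago vs limit 540 → met
7. condition 'runs mobile/traveling rides' does not hold → requirement n/a → met
8. ride-specific liability coverage $1,175,000 < $1,250,000 → not met
9. ride permit present → met
Not met: 1, 5, 8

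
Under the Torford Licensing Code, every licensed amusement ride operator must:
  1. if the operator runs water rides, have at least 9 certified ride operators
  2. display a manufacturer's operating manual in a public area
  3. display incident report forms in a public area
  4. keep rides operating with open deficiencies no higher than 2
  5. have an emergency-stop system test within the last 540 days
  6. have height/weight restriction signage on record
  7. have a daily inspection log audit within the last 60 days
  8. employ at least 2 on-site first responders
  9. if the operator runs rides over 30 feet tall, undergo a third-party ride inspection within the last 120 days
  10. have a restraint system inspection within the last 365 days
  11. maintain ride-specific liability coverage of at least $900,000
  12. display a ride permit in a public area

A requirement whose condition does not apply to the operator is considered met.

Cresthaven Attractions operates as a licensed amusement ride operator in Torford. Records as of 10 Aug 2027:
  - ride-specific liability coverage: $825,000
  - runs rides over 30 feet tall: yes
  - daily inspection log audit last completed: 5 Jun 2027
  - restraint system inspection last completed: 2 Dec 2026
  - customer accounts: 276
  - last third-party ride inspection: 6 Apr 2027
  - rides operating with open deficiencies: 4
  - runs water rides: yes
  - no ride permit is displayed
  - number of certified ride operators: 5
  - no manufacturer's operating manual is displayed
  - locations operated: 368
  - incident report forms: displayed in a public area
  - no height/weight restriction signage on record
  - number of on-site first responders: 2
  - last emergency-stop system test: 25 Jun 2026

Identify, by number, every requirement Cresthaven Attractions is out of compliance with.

1, 2, 4, 6, 7, 9, 11, 12

1. condition 'runs water rides' holds; certified ride operators 5 < 9 → not met
2. manufacturer's operating manual absent → not met
3. incident report forms present → met
4. rides operating with open deficiencies 4 > 2 → not met
5. emergency-stop system test 411 days ago vs limit 540 → met
6. height/weight restriction signage absent → not met
7. daily inspection log audit 66 days ago vs limit 60 → not met
8. on-site first responders 2 ≥ 2 → met
9. condition 'runs rides over 30 feet tall' holds; third-party ride inspection 126 days ago vs limit 120 → not met
10. restraint system inspection 251 days ago vs limit 365 → met
11. ride-specific liability coverage $825,000 < $900,000 → not met
12. ride permit absent → not met
Not met: 1, 2, 4, 6, 7, 9, 11, 12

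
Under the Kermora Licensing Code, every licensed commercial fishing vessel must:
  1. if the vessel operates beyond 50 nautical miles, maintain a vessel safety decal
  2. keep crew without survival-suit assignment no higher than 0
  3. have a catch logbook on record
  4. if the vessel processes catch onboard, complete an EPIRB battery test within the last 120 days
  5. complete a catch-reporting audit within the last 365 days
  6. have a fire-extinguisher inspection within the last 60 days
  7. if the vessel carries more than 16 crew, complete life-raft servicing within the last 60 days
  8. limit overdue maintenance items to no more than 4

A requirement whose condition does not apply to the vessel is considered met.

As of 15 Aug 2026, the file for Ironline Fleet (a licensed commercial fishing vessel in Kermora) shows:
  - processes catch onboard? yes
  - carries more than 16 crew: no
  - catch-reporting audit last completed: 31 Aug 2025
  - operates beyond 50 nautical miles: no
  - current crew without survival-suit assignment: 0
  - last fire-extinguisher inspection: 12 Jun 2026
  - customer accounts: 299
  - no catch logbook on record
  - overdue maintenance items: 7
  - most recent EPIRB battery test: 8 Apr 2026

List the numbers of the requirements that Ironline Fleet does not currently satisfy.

3, 4, 6, 8

1. condition 'operates beyond 50 nautical miles' does not hold → requirement n/a → met
2. crew without survival-suit assignment 0 ≤ 0 → met
3. catch logbook absent → not met
4. condition 'processes catch onboard' holds; EPIRB battery test 129 days ago vs limit 120 → not met
5. catch-reporting audit 349 days ago vs limit 365 → met
6. fire-extinguisher inspection 64 days ago vs limit 60 → not met
7. condition 'carries more than 16 crew' does not hold → requirement n/a → met
8. overdue maintenance items 7 > 4 → not met
Not met: 3, 4, 6, 8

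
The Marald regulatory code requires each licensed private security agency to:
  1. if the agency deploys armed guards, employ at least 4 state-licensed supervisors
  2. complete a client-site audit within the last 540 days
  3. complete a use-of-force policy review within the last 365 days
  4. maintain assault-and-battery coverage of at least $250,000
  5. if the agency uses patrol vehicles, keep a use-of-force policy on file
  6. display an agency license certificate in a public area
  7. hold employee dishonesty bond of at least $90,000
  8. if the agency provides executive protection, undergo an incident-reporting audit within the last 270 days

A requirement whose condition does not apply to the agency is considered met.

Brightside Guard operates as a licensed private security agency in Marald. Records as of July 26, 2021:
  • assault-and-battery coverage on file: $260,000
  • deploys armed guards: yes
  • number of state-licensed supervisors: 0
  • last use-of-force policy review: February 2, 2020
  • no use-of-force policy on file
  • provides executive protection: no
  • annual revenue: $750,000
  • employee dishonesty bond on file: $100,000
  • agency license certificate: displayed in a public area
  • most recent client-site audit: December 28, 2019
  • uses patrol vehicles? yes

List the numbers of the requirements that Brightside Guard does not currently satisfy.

1. condition 'deploys armed guards' holds; state-licensed supervisors 0 < 4 → not met
2. client-site audit 576 days ago vs limit 540 → not met
3. use-of-force policy review 540 days ago vs limit 365 → not met
4. assault-and-battery coverage $260,000 ≥ $250,000 → met
5. condition 'uses patrol vehicles' holds; use-of-force policy absent → not met
6. agency license certificate present → met
7. employee dishonesty bond $100,000 ≥ $90,000 → met
8. condition 'provides executive protection' does not hold → requirement n/a → met
Not met: 1, 2, 3, 5

1, 2, 3, 5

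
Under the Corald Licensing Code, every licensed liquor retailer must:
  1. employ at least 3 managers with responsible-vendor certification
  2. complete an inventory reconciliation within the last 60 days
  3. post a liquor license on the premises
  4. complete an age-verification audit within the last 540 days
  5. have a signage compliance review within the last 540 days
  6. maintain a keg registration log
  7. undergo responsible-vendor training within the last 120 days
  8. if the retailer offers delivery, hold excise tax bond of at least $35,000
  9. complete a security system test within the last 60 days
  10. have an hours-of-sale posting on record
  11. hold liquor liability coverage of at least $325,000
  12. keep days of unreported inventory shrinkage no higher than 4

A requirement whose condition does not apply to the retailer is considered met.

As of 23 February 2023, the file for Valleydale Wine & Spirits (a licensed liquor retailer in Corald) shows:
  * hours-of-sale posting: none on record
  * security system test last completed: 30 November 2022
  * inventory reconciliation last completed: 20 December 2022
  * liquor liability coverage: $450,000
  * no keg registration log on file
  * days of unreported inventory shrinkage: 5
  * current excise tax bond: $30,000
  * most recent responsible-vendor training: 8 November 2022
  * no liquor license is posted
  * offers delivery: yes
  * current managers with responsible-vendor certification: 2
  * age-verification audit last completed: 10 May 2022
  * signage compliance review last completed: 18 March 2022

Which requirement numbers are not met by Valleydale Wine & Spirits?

1, 2, 3, 6, 8, 9, 10, 12

1. managers with responsible-vendor certification 2 < 3 → not met
2. inventory reconciliation 65 days ago vs limit 60 → not met
3. liquor license absent → not met
4. age-verification audit 289 days ago vs limit 540 → met
5. signage compliance review 342 days ago vs limit 540 → met
6. keg registration log absent → not met
7. responsible-vendor training 107 days ago vs limit 120 → met
8. condition 'offers delivery' holds; excise tax bond $30,000 < $35,000 → not met
9. security system test 85 days ago vs limit 60 → not met
10. hours-of-sale posting absent → not met
11. liquor liability coverage $450,000 ≥ $325,000 → met
12. days of unreported inventory shrinkage 5 > 4 → not met
Not met: 1, 2, 3, 6, 8, 9, 10, 12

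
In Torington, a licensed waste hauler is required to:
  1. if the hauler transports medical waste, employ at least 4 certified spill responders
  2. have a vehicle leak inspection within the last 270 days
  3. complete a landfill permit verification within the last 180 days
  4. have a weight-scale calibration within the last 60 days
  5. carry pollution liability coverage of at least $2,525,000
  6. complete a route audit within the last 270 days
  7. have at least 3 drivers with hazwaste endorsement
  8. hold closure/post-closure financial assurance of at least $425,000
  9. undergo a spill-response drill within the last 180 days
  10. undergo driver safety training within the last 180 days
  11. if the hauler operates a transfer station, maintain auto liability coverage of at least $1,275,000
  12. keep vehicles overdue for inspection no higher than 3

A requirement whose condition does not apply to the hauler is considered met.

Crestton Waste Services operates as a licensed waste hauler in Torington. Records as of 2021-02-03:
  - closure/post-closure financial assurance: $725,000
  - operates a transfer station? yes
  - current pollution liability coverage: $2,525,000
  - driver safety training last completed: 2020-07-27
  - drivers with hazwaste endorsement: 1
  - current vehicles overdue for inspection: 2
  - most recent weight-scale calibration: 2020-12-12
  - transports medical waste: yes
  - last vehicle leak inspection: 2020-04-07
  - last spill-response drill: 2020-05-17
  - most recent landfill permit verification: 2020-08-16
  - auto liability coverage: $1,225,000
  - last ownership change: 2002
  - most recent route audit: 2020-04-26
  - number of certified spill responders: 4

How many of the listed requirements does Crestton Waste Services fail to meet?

6

1. condition 'transports medical waste' holds; certified spill responders 4 ≥ 4 → met
2. vehicle leak inspection 302 days ago vs limit 270 → not met
3. landfill permit verification 171 days ago vs limit 180 → met
4. weight-scale calibration 53 days ago vs limit 60 → met
5. pollution liability coverage $2,525,000 ≥ $2,525,000 → met
6. route audit 283 days ago vs limit 270 → not met
7. drivers with hazwaste endorsement 1 < 3 → not met
8. closure/post-closure financial assurance $725,000 ≥ $425,000 → met
9. spill-response drill 262 days ago vs limit 180 → not met
10. driver safety training 191 days ago vs limit 180 → not met
11. condition 'operates a transfer station' holds; auto liability coverage $1,225,000 < $1,275,000 → not met
12. vehicles overdue for inspection 2 ≤ 3 → met
Not met: 6 of 12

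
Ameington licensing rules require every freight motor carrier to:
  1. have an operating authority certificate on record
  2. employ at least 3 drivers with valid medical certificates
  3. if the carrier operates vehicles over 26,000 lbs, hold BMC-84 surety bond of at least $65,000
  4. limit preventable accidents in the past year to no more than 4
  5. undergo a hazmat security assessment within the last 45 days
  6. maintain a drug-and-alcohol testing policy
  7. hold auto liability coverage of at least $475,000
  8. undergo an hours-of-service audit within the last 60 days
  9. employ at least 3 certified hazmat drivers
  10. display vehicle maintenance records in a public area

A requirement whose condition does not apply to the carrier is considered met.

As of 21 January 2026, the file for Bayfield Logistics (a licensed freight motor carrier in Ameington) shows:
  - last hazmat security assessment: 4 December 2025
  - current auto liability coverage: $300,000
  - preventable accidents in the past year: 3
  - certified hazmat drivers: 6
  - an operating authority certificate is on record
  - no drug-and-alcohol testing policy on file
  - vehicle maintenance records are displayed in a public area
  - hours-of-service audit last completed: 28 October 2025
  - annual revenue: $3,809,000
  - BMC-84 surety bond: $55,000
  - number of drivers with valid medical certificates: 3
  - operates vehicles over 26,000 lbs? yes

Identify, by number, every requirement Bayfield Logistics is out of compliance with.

3, 5, 6, 7, 8

1. operating authority certificate present → met
2. drivers with valid medical certificates 3 ≥ 3 → met
3. condition 'operates vehicles over 26,000 lbs' holds; BMC-84 surety bond $55,000 < $65,000 → not met
4. preventable accidents in the past year 3 ≤ 4 → met
5. hazmat security assessment 48 days ago vs limit 45 → not met
6. drug-and-alcohol testing policy absent → not met
7. auto liability coverage $300,000 < $475,000 → not met
8. hours-of-service audit 85 days ago vs limit 60 → not met
9. certified hazmat drivers 6 ≥ 3 → met
10. vehicle maintenance records present → met
Not met: 3, 5, 6, 7, 8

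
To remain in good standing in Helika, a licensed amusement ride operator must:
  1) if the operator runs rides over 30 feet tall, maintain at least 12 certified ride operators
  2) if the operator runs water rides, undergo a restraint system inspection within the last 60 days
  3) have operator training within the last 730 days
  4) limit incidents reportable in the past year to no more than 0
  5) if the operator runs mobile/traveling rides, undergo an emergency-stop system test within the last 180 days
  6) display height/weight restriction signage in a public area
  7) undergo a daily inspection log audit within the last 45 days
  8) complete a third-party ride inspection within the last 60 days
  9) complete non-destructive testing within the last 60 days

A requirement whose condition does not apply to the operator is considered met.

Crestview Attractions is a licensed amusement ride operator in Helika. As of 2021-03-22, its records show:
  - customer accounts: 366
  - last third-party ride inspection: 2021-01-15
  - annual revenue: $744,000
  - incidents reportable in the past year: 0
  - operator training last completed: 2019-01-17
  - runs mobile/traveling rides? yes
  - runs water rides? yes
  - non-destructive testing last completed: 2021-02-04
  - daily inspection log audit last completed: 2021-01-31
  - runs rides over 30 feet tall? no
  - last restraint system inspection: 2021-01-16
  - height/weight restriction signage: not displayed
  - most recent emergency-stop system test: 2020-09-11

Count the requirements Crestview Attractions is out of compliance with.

1. condition 'runs rides over 30 feet tall' does not hold → requirement n/a → met
2. condition 'runs water rides' holds; restraint system inspection 65 days ago vs limit 60 → not met
3. operator training 795 days ago vs limit 730 → not met
4. incidents reportable in the past year 0 ≤ 0 → met
5. condition 'runs mobile/traveling rides' holds; emergency-stop system test 192 days ago vs limit 180 → not met
6. height/weight restriction signage absent → not met
7. daily inspection log audit 50 days ago vs limit 45 → not met
8. third-party ride inspection 66 days ago vs limit 60 → not met
9. non-destructive testing 46 days ago vs limit 60 → met
Not met: 6 of 9

6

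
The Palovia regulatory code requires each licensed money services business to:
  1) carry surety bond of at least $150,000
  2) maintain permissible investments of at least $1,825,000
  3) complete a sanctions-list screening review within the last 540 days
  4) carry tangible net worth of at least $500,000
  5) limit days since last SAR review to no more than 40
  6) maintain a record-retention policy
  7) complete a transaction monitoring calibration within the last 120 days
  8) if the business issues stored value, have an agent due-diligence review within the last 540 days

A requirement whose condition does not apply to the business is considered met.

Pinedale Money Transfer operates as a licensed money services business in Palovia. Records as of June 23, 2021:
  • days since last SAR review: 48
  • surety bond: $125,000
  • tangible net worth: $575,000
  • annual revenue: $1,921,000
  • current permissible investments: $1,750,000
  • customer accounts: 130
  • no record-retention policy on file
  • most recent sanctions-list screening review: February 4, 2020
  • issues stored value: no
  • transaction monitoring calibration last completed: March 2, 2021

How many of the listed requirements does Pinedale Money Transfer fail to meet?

1. surety bond $125,000 < $150,000 → not met
2. permissible investments $1,750,000 < $1,825,000 → not met
3. sanctions-list screening review 505 days ago vs limit 540 → met
4. tangible net worth $575,000 ≥ $500,000 → met
5. days since last SAR review 48 > 40 → not met
6. record-retention policy absent → not met
7. transaction monitoring calibration 113 days ago vs limit 120 → met
8. condition 'issues stored value' does not hold → requirement n/a → met
Not met: 4 of 8

4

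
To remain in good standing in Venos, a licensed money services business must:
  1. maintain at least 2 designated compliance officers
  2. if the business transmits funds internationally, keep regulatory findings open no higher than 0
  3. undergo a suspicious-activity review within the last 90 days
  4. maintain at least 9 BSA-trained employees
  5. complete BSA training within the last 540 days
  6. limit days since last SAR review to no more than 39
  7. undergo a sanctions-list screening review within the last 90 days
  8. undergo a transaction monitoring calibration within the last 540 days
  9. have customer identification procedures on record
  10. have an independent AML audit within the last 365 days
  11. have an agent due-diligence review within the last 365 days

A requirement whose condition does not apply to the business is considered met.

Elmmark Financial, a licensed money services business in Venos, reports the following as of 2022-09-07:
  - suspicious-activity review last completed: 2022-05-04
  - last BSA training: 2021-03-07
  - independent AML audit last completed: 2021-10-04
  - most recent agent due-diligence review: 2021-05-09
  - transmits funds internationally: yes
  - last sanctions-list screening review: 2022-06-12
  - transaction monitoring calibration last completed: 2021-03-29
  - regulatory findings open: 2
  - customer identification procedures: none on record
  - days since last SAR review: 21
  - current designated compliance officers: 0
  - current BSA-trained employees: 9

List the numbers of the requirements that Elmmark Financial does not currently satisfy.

1. designated compliance officers 0 < 2 → not met
2. condition 'transmits funds internationally' holds; regulatory findings open 2 > 0 → not met
3. suspicious-activity review 126 days ago vs limit 90 → not met
4. BSA-trained employees 9 ≥ 9 → met
5. BSA training 549 days ago vs limit 540 → not met
6. days since last SAR review 21 ≤ 39 → met
7. sanctions-list screening review 87 days ago vs limit 90 → met
8. transaction monitoring calibration 527 days ago vs limit 540 → met
9. customer identification procedures absent → not met
10. independent AML audit 338 days ago vs limit 365 → met
11. agent due-diligence review 486 days ago vs limit 365 → not met
Not met: 1, 2, 3, 5, 9, 11

1, 2, 3, 5, 9, 11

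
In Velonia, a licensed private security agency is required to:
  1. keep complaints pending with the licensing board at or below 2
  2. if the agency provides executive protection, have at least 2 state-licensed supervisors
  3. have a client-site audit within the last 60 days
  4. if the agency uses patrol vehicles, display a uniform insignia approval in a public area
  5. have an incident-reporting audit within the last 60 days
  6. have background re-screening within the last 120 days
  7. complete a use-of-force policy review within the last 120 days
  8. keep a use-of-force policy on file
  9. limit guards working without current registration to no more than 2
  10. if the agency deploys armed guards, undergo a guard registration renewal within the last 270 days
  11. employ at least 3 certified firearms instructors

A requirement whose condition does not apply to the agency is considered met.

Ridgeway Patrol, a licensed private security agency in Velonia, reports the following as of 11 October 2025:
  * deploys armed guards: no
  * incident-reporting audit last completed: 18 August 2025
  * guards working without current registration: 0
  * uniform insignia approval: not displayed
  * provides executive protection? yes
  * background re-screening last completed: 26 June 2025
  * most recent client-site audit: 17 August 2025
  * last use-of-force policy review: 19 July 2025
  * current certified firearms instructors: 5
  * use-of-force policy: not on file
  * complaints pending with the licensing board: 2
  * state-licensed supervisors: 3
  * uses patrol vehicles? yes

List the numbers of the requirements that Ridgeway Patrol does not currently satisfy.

4, 8

1. complaints pending with the licensing board 2 ≤ 2 → met
2. condition 'provides executive protection' holds; state-licensed supervisors 3 ≥ 2 → met
3. client-site audit 55 days ago vs limit 60 → met
4. condition 'uses patrol vehicles' holds; uniform insignia approval absent → not met
5. incident-reporting audit 54 days ago vs limit 60 → met
6. background re-screening 107 days ago vs limit 120 → met
7. use-of-force policy review 84 days ago vs limit 120 → met
8. use-of-force policy absent → not met
9. guards working without current registration 0 ≤ 2 → met
10. condition 'deploys armed guards' does not hold → requirement n/a → met
11. certified firearms instructors 5 ≥ 3 → met
Not met: 4, 8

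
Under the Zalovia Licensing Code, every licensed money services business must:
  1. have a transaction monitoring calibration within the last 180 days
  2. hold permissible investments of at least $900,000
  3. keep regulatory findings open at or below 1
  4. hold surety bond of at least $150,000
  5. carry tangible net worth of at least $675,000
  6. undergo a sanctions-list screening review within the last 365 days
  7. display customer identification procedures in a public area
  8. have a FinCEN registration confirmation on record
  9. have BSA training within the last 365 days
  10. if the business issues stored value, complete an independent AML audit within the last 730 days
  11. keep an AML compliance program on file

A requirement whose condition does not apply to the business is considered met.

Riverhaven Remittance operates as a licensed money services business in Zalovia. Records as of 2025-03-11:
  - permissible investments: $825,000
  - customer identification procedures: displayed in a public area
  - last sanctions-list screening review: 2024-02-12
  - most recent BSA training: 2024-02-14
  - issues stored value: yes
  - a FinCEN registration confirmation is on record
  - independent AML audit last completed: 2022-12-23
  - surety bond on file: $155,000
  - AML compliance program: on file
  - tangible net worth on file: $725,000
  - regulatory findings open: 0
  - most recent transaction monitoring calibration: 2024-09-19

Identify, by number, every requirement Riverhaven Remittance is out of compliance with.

2, 6, 9, 10

1. transaction monitoring calibration 173 days ago vs limit 180 → met
2. permissible investments $825,000 < $900,000 → not met
3. regulatory findings open 0 ≤ 1 → met
4. surety bond $155,000 ≥ $150,000 → met
5. tangible net worth $725,000 ≥ $675,000 → met
6. sanctions-list screening review 393 days ago vs limit 365 → not met
7. customer identification procedures present → met
8. FinCEN registration confirmation present → met
9. BSA training 391 days ago vs limit 365 → not met
10. condition 'issues stored value' holds; independent AML audit 809 days ago vs limit 730 → not met
11. AML compliance program present → met
Not met: 2, 6, 9, 10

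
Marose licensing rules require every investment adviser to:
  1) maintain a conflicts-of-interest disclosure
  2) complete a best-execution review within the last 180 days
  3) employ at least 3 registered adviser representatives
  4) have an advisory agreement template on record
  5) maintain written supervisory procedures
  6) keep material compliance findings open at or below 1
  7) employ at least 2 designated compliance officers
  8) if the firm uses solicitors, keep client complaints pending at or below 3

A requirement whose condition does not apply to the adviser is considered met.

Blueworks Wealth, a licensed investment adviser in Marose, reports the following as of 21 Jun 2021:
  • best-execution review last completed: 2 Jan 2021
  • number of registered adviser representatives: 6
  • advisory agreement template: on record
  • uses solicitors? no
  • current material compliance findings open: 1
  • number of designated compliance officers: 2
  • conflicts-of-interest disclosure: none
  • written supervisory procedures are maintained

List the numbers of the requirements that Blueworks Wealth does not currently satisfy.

1

1. conflicts-of-interest disclosure absent → not met
2. best-execution review 170 days ago vs limit 180 → met
3. registered adviser representatives 6 ≥ 3 → met
4. advisory agreement template present → met
5. written supervisory procedures present → met
6. material compliance findings open 1 ≤ 1 → met
7. designated compliance officers 2 ≥ 2 → met
8. condition 'uses solicitors' does not hold → requirement n/a → met
Not met: 1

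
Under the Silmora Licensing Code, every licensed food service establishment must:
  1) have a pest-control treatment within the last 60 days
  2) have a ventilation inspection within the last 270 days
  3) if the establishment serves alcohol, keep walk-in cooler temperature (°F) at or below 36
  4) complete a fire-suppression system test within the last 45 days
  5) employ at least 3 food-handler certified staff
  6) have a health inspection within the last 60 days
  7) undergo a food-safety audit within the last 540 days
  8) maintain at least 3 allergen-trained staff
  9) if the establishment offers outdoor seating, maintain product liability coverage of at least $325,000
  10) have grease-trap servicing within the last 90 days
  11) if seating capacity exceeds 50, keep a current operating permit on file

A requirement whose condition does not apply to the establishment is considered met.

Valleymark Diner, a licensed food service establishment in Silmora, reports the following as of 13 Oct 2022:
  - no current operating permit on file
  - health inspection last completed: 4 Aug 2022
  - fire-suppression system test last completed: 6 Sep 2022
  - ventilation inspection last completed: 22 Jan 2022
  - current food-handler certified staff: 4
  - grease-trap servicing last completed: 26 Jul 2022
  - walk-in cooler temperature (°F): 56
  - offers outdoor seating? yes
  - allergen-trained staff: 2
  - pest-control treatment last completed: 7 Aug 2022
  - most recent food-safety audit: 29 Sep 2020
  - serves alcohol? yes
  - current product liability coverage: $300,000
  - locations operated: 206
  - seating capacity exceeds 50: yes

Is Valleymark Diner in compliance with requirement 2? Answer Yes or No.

2. ventilation inspection 264 days ago vs limit 270 → met

Yes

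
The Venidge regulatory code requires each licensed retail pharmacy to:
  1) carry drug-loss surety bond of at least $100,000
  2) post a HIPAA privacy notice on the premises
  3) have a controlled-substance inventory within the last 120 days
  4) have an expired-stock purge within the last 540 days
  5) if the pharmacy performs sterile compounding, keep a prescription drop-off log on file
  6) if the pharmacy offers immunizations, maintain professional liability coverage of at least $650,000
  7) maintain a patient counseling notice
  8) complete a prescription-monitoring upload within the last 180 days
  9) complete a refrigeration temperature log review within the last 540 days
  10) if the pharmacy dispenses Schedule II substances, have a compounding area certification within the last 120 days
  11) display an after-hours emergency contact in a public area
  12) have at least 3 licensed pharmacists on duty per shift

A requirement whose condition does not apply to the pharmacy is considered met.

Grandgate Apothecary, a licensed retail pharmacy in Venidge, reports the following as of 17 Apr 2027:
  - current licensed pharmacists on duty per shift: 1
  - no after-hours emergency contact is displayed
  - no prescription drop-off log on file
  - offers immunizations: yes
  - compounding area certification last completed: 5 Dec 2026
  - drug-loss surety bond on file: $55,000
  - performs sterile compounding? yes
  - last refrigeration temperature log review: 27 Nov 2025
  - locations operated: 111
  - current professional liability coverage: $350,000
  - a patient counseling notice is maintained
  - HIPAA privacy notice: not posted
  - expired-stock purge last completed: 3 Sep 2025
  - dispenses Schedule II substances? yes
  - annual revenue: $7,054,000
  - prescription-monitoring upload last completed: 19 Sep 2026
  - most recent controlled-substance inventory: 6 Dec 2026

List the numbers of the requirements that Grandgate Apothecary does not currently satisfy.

1, 2, 3, 4, 5, 6, 8, 10, 11, 12

1. drug-loss surety bond $55,000 < $100,000 → not met
2. HIPAA privacy notice absent → not met
3. controlled-substance inventory 132 days ago vs limit 120 → not met
4. expired-stock purge 591 days ago vs limit 540 → not met
5. condition 'performs sterile compounding' holds; prescription drop-off log absent → not met
6. condition 'offers immunizations' holds; professional liability coverage $350,000 < $650,000 → not met
7. patient counseling notice present → met
8. prescription-monitoring upload 210 days ago vs limit 180 → not met
9. refrigeration temperature log review 506 days ago vs limit 540 → met
10. condition 'dispenses Schedule II substances' holds; compounding area certification 133 days ago vs limit 120 → not met
11. after-hours emergency contact absent → not met
12. licensed pharmacists on duty per shift 1 < 3 → not met
Not met: 1, 2, 3, 4, 5, 6, 8, 10, 11, 12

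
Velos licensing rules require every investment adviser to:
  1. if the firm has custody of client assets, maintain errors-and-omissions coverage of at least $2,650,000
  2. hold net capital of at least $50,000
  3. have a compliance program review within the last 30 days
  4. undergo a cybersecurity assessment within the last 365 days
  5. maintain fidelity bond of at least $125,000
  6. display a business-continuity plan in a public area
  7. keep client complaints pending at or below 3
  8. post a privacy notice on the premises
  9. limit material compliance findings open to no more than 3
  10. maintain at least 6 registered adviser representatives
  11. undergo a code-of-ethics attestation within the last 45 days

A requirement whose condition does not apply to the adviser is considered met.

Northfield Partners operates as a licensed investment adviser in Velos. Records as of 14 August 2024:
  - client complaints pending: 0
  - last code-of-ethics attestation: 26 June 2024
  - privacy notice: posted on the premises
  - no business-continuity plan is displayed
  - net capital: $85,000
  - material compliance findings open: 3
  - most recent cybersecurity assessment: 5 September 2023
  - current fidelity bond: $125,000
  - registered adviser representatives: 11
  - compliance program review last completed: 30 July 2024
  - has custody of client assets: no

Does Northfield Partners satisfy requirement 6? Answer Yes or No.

No

6. business-continuity plan absent → not met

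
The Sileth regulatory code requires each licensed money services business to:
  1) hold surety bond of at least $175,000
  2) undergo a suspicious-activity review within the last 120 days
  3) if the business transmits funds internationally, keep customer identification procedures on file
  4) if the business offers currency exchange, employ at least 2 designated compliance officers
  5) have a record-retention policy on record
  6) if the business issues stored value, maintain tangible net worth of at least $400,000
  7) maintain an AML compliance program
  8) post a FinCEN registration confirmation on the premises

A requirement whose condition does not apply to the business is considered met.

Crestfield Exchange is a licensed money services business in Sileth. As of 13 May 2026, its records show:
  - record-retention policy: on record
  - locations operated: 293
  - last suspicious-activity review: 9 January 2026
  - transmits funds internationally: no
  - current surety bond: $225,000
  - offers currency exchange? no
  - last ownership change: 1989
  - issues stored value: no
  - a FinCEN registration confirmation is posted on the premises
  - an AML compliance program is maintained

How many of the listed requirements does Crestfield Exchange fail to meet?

1. surety bond $225,000 ≥ $175,000 → met
2. suspicious-activity review 124 days ago vs limit 120 → not met
3. condition 'transmits funds internationally' does not hold → requirement n/a → met
4. condition 'offers currency exchange' does not hold → requirement n/a → met
5. record-retention policy present → met
6. condition 'issues stored value' does not hold → requirement n/a → met
7. AML compliance program present → met
8. FinCEN registration confirmation present → met
Not met: 1 of 8

1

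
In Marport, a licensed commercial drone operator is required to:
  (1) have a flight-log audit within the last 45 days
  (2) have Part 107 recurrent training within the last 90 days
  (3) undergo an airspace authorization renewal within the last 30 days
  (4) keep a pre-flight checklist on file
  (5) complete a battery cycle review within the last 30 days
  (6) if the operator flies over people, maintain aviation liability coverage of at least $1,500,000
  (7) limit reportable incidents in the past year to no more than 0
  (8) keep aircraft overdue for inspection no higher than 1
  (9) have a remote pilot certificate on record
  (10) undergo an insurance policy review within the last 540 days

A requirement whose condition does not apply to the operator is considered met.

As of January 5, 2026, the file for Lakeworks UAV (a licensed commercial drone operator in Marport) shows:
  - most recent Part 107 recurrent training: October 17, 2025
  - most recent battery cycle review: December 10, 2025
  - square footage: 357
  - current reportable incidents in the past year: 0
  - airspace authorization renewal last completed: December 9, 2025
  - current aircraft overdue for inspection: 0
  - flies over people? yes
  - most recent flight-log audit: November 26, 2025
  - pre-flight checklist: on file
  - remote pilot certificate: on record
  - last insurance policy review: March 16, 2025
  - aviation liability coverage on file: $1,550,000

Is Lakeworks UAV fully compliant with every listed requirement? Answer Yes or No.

Yes

1. flight-log audit 40 days ago vs limit 45 → met
2. Part 107 recurrent training 80 days ago vs limit 90 → met
3. airspace authorization renewal 27 days ago vs limit 30 → met
4. pre-flight checklist present → met
5. battery cycle review 26 days ago vs limit 30 → met
6. condition 'flies over people' holds; aviation liability coverage $1,550,000 ≥ $1,500,000 → met
7. reportable incidents in the past year 0 ≤ 0 → met
8. aircraft overdue for inspection 0 ≤ 1 → met
9. remote pilot certificate present → met
10. insurance policy review 295 days ago vs limit 540 → met
All met.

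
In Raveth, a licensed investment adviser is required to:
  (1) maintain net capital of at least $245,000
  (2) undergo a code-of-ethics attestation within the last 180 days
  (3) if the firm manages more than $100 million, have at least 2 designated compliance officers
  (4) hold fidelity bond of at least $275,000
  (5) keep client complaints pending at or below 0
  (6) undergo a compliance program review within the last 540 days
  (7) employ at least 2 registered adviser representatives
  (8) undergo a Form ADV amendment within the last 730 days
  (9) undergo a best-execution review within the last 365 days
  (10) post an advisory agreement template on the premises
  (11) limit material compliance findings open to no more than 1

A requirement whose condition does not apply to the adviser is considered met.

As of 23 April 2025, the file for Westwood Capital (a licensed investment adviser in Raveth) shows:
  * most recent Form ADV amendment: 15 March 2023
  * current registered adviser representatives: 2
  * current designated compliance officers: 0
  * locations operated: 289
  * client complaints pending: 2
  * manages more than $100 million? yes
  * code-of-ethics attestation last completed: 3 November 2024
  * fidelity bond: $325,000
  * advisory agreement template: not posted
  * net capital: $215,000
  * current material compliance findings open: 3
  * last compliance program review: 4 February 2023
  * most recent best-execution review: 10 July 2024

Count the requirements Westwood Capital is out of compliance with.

1. net capital $215,000 < $245,000 → not met
2. code-of-ethics attestation 171 days ago vs limit 180 → met
3. condition 'manages more than $100 million' holds; designated compliance officers 0 < 2 → not met
4. fidelity bond $325,000 ≥ $275,000 → met
5. client complaints pending 2 > 0 → not met
6. compliance program review 809 days ago vs limit 540 → not met
7. registered adviser representatives 2 ≥ 2 → met
8. Form ADV amendment 770 days ago vs limit 730 → not met
9. best-execution review 287 days ago vs limit 365 → met
10. advisory agreement template absent → not met
11. material compliance findings open 3 > 1 → not met
Not met: 7 of 11

7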